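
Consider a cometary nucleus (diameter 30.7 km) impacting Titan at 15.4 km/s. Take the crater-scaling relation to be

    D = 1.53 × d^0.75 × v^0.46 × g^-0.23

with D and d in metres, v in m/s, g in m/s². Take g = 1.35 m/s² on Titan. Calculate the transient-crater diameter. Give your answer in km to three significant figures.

In SI units: d = 30700 m, v = 15400 m/s.
d^0.75 = 30700^0.75 = 2319
v^0.46 = 15400^0.46 = 84.38
g^-0.23 = 1.35^-0.23 = 0.9333
D = 1.53 × 2319 × 84.38 × 0.9333 = 2.794 × 10^5 m
   = 279.4 km

D ≈ 279 km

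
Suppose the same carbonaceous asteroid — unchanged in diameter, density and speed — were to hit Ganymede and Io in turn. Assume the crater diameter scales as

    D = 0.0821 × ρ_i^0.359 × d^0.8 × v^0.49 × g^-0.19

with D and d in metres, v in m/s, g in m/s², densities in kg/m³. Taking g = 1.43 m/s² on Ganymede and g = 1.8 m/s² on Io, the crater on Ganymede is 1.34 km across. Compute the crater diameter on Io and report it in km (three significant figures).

All impactor-dependent factors cancel in the ratio, leaving D_Io/D_Ganymede = (g_Io/g_Ganymede)^-0.19.
(1.8/1.43)^-0.19 = 1.259^-0.19 = 0.9572
D_Io = 0.9572 × 1.34 km = 1.28 km

D ≈ 1.28 km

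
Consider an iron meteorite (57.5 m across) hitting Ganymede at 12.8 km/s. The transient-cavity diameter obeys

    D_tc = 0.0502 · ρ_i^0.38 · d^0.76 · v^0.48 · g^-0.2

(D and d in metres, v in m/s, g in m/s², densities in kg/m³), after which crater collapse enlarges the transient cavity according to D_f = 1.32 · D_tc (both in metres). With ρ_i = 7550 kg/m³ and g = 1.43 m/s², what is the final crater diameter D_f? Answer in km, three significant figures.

v = 12800 m/s.
ρ_i^0.38 = 7550^0.38 = 29.76
d^0.76 = 57.5^0.76 = 21.74
v^0.48 = 12800^0.48 = 93.64
g^-0.2 = 1.43^-0.2 = 0.9310
D_tc = 0.0502 × 29.76 × 21.74 × 93.64 × 0.9310 = 2831 m
D_f = 1.32 × 2831 = 3737 m
     = 3.737 km

D_f ≈ 3.74 km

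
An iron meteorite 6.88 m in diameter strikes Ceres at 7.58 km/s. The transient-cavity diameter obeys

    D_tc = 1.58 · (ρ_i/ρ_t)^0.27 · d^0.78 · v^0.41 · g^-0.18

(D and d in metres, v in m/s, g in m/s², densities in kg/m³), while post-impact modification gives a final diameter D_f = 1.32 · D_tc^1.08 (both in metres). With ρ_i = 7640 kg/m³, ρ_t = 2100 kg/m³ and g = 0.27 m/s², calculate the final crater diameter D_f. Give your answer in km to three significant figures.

v = 7580 m/s.
(ρ_i/ρ_t)^0.27 = (7640/2100)^0.27 = 1.417
d^0.78 = 6.88^0.78 = 4.501
v^0.41 = 7580^0.41 = 38.96
g^-0.18 = 0.27^-0.18 = 1.266
D_tc = 1.58 × 1.417 × 4.501 × 38.96 × 1.266 = 497.0 m
D_f = 1.32 × (497.0)^1.08 = 1078 m
     = 1.078 km

D_f ≈ 1.08 km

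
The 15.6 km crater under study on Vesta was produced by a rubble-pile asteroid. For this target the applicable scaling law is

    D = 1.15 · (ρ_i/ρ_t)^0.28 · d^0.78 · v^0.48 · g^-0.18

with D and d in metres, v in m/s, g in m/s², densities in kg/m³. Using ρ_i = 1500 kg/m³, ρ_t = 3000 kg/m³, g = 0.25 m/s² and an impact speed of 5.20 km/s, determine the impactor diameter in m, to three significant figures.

d ≈ 956 m

Rearranging for d: d = [D / (1.15 · (1500/3000)^0.28 · 5200^0.48 · 0.25^-0.18)]^(1/0.78).
D = 15600 m.
(1500/3000)^0.28 = 0.8236
5200^0.48 = 60.77
0.25^-0.18 = 1.283
Denominator = 1.15 × 0.8236 × 60.77 × 1.283 = 73.85
D / 73.85 = 15600 / 73.85 = 211.2
d = 211.2^(1/0.78) = 211.2^1.2821 = 956.1 m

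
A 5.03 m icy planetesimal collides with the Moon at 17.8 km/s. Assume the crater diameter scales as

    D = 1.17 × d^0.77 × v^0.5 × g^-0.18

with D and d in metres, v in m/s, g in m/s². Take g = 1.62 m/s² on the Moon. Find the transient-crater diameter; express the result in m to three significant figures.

D ≈ 496 m

In SI units: v = 17800 m/s.
d^0.77 = 5.03^0.77 = 3.469
v^0.5 = 17800^0.5 = 133.4
g^-0.18 = 1.62^-0.18 = 0.9168
D = 1.17 × 3.469 × 133.4 × 0.9168 = 496.4 m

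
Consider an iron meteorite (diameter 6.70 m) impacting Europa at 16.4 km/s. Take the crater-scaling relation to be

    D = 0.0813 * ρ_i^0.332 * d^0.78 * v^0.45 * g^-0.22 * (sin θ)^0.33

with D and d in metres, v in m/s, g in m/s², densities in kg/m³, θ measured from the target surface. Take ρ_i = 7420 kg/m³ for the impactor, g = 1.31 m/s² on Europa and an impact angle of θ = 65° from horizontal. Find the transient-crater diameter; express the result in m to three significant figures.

D ≈ 497 m

In SI units: v = 16400 m/s.
ρ_i^0.332 = 7420^0.332 = 19.27
d^0.78 = 6.7^0.78 = 4.409
v^0.45 = 16400^0.45 = 78.83
g^-0.22 = 1.31^-0.22 = 0.9423
(sin 65°)^0.33 = 0.9063^0.33 = 0.9681
D = 0.0813 × 19.27 × 4.409 × 78.83 × 0.9423 × 0.9681 = 496.7 m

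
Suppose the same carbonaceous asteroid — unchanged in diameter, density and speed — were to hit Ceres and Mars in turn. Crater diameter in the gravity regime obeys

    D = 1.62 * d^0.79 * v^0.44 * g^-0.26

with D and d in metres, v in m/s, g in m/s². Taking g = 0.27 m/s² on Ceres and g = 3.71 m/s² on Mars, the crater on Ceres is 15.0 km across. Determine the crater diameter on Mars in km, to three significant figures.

All impactor-dependent factors cancel in the ratio, leaving D_Mars/D_Ceres = (g_Mars/g_Ceres)^-0.26.
(3.71/0.27)^-0.26 = 13.74^-0.26 = 0.5060
D_Mars = 0.5060 × 15.0 km = 7.59 km

D ≈ 7.59 km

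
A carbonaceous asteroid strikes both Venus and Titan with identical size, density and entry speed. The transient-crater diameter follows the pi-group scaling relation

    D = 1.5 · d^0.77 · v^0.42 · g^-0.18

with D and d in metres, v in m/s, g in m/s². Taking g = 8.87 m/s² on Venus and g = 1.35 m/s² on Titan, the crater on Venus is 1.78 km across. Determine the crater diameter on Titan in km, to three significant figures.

D ≈ 2.50 km

All impactor-dependent factors cancel in the ratio, leaving D_Titan/D_Venus = (g_Titan/g_Venus)^-0.18.
(1.35/8.87)^-0.18 = 0.1522^-0.18 = 1.403
D_Titan = 1.403 × 1.78 km = 2.50 km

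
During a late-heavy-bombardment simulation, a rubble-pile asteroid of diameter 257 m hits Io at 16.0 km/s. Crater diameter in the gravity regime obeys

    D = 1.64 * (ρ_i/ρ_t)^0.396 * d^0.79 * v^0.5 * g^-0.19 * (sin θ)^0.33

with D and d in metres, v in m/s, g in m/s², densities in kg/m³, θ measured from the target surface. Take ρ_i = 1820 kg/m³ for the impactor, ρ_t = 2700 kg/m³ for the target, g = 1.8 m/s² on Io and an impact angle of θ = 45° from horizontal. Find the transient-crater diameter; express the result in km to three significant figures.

In SI units: v = 16000 m/s.
(ρ_i/ρ_t)^0.396 = (1820/2700)^0.396 = 0.8554
d^0.79 = 257^0.79 = 80.14
v^0.5 = 16000^0.5 = 126.5
g^-0.19 = 1.8^-0.19 = 0.8943
(sin 45°)^0.33 = 0.7071^0.33 = 0.8919
D = 1.64 × 0.8554 × 80.14 × 126.5 × 0.8943 × 0.8919 = 11344 m
   = 11.34 km

D ≈ 11.3 km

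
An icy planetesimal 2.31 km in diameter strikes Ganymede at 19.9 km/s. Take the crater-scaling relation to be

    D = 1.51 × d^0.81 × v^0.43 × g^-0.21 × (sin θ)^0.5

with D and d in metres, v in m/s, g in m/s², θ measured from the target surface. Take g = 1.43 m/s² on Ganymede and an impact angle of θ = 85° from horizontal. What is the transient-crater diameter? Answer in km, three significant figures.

In SI units: d = 2310 m, v = 19900 m/s.
d^0.81 = 2310^0.81 = 530.3
v^0.43 = 19900^0.43 = 70.55
g^-0.21 = 1.43^-0.21 = 0.9276
(sin 85°)^0.5 = 0.9962^0.5 = 0.9981
D = 1.51 × 530.3 × 70.55 × 0.9276 × 0.9981 = 52303 m
   = 52.30 km

D ≈ 52.3 km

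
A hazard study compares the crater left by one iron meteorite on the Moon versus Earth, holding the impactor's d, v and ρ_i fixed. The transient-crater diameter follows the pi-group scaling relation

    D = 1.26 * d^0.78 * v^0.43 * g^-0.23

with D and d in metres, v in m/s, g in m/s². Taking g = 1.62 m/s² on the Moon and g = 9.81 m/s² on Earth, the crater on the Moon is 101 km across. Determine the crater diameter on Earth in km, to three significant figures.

All impactor-dependent factors cancel in the ratio, leaving D_Earth/D_Moon = (g_Earth/g_Moon)^-0.23.
(9.81/1.62)^-0.23 = 6.056^-0.23 = 0.6608
D_Earth = 0.6608 × 101 km = 66.7 km

D ≈ 66.7 km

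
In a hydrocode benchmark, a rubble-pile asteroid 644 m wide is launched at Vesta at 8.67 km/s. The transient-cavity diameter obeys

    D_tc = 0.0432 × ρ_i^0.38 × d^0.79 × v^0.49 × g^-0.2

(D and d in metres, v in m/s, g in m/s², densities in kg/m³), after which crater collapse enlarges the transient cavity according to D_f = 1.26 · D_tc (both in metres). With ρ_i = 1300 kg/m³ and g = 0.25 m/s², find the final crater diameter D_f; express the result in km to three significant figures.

D_f ≈ 15.4 km

v = 8670 m/s.
ρ_i^0.38 = 1300^0.38 = 15.25
d^0.79 = 644^0.79 = 165.6
v^0.49 = 8670^0.49 = 85.04
g^-0.2 = 0.25^-0.2 = 1.320
D_tc = 0.0432 × 15.25 × 165.6 × 85.04 × 1.320 = 12250 m
D_f = 1.26 × 12250 = 15435 m
     = 15.44 km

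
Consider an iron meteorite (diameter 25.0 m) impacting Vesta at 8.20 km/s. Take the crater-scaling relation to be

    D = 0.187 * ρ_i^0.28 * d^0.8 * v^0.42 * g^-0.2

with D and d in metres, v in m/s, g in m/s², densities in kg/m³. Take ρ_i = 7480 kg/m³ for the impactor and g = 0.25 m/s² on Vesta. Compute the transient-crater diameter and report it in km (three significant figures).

In SI units: v = 8200 m/s.
ρ_i^0.28 = 7480^0.28 = 12.15
d^0.8 = 25^0.8 = 13.13
v^0.42 = 8200^0.42 = 44.04
g^-0.2 = 0.25^-0.2 = 1.320
D = 0.187 × 12.15 × 13.13 × 44.04 × 1.320 = 1734 m
   = 1.734 km

D ≈ 1.73 km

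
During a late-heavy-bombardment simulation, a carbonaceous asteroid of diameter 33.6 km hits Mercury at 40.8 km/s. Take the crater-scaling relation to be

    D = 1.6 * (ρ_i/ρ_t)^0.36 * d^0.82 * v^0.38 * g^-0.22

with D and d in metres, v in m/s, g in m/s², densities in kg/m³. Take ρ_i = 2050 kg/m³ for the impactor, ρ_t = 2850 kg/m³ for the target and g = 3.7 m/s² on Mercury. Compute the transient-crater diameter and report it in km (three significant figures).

In SI units: d = 33600 m, v = 40800 m/s.
(ρ_i/ρ_t)^0.36 = (2050/2850)^0.36 = 0.8882
d^0.82 = 33600^0.82 = 5148
v^0.38 = 40800^0.38 = 56.50
g^-0.22 = 3.7^-0.22 = 0.7499
D = 1.6 × 0.8882 × 5148 × 56.50 × 0.7499 = 3.100 × 10^5 m
   = 310.0 km

D ≈ 310 km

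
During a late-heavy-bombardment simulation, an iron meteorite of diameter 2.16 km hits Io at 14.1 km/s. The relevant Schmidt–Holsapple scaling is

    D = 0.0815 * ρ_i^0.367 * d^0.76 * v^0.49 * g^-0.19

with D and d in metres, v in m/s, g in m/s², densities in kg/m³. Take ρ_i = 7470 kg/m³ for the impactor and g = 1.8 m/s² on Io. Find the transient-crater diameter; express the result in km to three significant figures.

In SI units: d = 2160 m, v = 14100 m/s.
ρ_i^0.367 = 7470^0.367 = 26.39
d^0.76 = 2160^0.76 = 342.1
v^0.49 = 14100^0.49 = 107.9
g^-0.19 = 1.8^-0.19 = 0.8943
D = 0.0815 × 26.39 × 342.1 × 107.9 × 0.8943 = 70999 m
   = 71.00 km

D ≈ 71.0 km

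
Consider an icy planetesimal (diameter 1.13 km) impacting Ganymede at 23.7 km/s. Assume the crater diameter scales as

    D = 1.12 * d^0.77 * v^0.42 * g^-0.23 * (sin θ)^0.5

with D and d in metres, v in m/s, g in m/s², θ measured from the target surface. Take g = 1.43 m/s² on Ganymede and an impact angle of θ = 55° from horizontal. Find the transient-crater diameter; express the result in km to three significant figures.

D ≈ 14.4 km

In SI units: d = 1130 m, v = 23700 m/s.
d^0.77 = 1130^0.77 = 224.3
v^0.42 = 23700^0.42 = 68.77
g^-0.23 = 1.43^-0.23 = 0.9210
(sin 55°)^0.5 = 0.8192^0.5 = 0.9051
D = 1.12 × 224.3 × 68.77 × 0.9210 × 0.9051 = 14401 m
   = 14.40 km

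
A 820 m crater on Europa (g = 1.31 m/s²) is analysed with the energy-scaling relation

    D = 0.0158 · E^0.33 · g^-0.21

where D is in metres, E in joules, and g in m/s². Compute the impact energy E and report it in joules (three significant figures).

Rearranging: E = [D / (0.0158 · g^-0.21)]^(1/0.33).
g^-0.21 = 1.31^-0.21 = 0.9449
D / (0.0158 × 0.9449) = 820 / (0.01493) = 5.492 × 10^4
E = (5.492 × 10^4)^3.0303 = 2.306 × 10^14 J

E ≈ 2.31 × 10^14 J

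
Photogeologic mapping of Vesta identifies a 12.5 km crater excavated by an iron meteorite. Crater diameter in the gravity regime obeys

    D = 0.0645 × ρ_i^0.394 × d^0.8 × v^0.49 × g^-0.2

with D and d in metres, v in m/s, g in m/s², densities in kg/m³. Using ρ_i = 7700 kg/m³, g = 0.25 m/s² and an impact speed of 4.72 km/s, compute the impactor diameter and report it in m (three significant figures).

d ≈ 197 m

Rearranging for d: d = [D / (0.0645 · 7700^0.394 · 4720^0.49 · 0.25^-0.2)]^(1/0.8).
D = 12500 m.
7700^0.394 = 33.98
4720^0.49 = 63.13
0.25^-0.2 = 1.320
Denominator = 0.0645 × 33.98 × 63.13 × 1.320 = 182.6
D / 182.6 = 12500 / 182.6 = 68.46
d = 68.46^(1/0.8) = 68.46^1.25 = 196.9 m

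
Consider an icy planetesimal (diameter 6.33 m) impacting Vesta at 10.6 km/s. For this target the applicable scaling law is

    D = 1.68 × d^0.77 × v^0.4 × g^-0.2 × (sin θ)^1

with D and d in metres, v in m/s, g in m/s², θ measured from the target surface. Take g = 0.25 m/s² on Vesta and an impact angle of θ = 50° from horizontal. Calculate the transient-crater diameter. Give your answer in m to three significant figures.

In SI units: v = 10600 m/s.
d^0.77 = 6.33^0.77 = 4.141
v^0.4 = 10600^0.4 = 40.75
g^-0.2 = 0.25^-0.2 = 1.320
(sin 50°)^1 = 0.7660^1 = 0.7660
D = 1.68 × 4.141 × 40.75 × 1.320 × 0.7660 = 286.6 m

D ≈ 287 m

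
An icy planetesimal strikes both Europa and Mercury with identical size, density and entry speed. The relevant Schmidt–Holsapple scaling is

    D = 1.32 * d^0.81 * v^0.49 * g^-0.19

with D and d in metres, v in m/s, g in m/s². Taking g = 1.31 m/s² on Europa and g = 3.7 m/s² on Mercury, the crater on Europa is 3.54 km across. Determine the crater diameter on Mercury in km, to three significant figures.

D ≈ 2.91 km

All impactor-dependent factors cancel in the ratio, leaving D_Mercury/D_Europa = (g_Mercury/g_Europa)^-0.19.
(3.7/1.31)^-0.19 = 2.824^-0.19 = 0.8210
D_Mercury = 0.8210 × 3.54 km = 2.91 km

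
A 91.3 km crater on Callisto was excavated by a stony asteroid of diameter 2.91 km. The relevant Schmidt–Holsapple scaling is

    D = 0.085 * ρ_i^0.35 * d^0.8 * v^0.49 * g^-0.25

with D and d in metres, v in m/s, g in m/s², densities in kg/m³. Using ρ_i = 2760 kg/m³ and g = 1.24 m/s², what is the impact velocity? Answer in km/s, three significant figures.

v ≈ 17.5 km/s

Rearranging for v: v = [D / (0.085 · 2760^0.35 · 2910^0.8 · 1.24^-0.25)]^(1/0.49).
D = 91300 m.
2760^0.35 = 16.01
2910^0.8 = 590.4
1.24^-0.25 = 0.9476
Denominator = 0.085 × 16.01 × 590.4 × 0.9476 = 761.3
D / 761.3 = 91300 / 761.3 = 119.9
v = 119.9^(1/0.49) = 119.9^2.0408 = 17476 m/s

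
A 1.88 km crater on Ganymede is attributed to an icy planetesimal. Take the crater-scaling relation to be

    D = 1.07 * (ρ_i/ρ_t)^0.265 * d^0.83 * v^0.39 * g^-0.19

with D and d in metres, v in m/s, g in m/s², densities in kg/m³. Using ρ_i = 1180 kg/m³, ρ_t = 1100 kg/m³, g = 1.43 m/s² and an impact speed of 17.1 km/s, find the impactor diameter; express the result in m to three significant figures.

d ≈ 88.3 m

Rearranging for d: d = [D / (1.07 · (1180/1100)^0.265 · 17100^0.39 · 1.43^-0.19)]^(1/0.83).
D = 1880 m.
(1180/1100)^0.265 = 1.019
17100^0.39 = 44.76
1.43^-0.19 = 0.9343
Denominator = 1.07 × 1.019 × 44.76 × 0.9343 = 45.60
D / 45.60 = 1880 / 45.60 = 41.23
d = 41.23^(1/0.83) = 41.23^1.2048 = 88.31 m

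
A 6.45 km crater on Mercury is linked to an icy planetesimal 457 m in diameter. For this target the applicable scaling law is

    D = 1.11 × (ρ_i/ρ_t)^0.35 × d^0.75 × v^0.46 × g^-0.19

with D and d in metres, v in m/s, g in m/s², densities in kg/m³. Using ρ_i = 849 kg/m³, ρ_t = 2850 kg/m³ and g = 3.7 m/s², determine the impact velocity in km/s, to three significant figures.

v ≈ 30.3 km/s

Rearranging for v: v = [D / (1.11 · (849/2850)^0.35 · 457^0.75 · 3.7^-0.19)]^(1/0.46).
D = 6450 m.
(849/2850)^0.35 = 0.6545
457^0.75 = 98.84
3.7^-0.19 = 0.7799
Denominator = 1.11 × 0.6545 × 98.84 × 0.7799 = 56.00
D / 56.00 = 6450 / 56.00 = 115.2
v = 115.2^(1/0.46) = 115.2^2.1739 = 30296 m/s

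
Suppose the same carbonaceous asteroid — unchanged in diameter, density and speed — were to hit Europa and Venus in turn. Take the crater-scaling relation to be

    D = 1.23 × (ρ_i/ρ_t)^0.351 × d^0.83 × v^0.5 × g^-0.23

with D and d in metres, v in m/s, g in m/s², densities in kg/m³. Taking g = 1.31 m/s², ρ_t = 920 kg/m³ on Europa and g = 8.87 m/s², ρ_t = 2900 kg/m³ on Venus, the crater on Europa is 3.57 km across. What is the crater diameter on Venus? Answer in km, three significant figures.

D ≈ 1.54 km

The impactor-only factors (d, v, ρ_i) cancel in the ratio, leaving D_Venus/D_Europa = (g_Venus/g_Europa)^-0.23 · (ρ_t,Europa/ρ_t,Venus)^0.351.
(8.87/1.31)^-0.23 = 6.771^-0.23 = 0.6441
(920/2900)^0.351 = 0.3172^0.351 = 0.6683
Ratio = 0.6441 × 0.6683 = 0.4305
D_Venus = 0.4305 × 3.57 km = 1.54 km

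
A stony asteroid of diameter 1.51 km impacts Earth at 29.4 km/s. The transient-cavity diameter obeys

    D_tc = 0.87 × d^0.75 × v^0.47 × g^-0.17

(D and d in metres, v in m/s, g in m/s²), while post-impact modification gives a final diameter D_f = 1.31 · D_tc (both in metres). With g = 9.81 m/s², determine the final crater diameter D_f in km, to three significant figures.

In SI: d = 1510 m, v = 29400 m/s.
d^0.75 = 1510^0.75 = 242.2
v^0.47 = 29400^0.47 = 125.9
g^-0.17 = 9.81^-0.17 = 0.6783
D_tc = 0.87 × 242.2 × 125.9 × 0.6783 = 17990 m
D_f = 1.31 × 17990 = 23567 m
     = 23.57 km

D_f ≈ 23.6 km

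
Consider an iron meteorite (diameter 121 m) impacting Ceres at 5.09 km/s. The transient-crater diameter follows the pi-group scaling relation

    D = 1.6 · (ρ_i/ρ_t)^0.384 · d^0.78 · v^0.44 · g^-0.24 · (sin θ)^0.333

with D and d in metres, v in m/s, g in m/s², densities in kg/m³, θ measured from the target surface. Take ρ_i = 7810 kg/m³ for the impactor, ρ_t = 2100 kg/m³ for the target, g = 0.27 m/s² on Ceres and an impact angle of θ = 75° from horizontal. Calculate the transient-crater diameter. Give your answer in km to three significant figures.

D ≈ 6.46 km

In SI units: v = 5090 m/s.
(ρ_i/ρ_t)^0.384 = (7810/2100)^0.384 = 1.656
d^0.78 = 121^0.78 = 42.13
v^0.44 = 5090^0.44 = 42.75
g^-0.24 = 0.27^-0.24 = 1.369
(sin 75°)^0.333 = 0.9659^0.333 = 0.9885
D = 1.6 × 1.656 × 42.13 × 42.75 × 1.369 × 0.9885 = 6458 m
   = 6.458 km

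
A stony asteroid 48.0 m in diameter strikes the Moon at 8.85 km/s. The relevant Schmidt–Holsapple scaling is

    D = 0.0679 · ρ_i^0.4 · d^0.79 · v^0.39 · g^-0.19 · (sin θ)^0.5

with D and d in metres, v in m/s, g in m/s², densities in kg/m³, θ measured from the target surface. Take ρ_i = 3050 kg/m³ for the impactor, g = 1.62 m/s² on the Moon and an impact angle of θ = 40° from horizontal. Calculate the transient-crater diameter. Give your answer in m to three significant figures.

D ≈ 906 m

In SI units: v = 8850 m/s.
ρ_i^0.4 = 3050^0.4 = 24.76
d^0.79 = 48^0.79 = 21.29
v^0.39 = 8850^0.39 = 34.62
g^-0.19 = 1.62^-0.19 = 0.9124
(sin 40°)^0.5 = 0.6428^0.5 = 0.8017
D = 0.0679 × 24.76 × 21.29 × 34.62 × 0.9124 × 0.8017 = 906.4 m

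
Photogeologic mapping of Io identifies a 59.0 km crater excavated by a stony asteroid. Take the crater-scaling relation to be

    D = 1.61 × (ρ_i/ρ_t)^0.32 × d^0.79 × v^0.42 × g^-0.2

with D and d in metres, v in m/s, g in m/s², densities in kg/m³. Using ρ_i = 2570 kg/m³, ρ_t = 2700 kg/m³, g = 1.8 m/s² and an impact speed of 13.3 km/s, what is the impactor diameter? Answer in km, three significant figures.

d ≈ 4.55 km

Rearranging for d: d = [D / (1.61 · (2570/2700)^0.32 · 13300^0.42 · 1.8^-0.2)]^(1/0.79).
D = 59000 m.
(2570/2700)^0.32 = 0.9843
13300^0.42 = 53.95
1.8^-0.2 = 0.8891
Denominator = 1.61 × 0.9843 × 53.95 × 0.8891 = 76.01
D / 76.01 = 59000 / 76.01 = 776.2
d = 776.2^(1/0.79) = 776.2^1.2658 = 4551 m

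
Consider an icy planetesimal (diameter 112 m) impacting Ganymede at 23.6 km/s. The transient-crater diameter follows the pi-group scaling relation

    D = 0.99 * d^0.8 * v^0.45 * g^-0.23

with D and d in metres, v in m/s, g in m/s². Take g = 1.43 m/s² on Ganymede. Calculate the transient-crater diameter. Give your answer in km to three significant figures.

In SI units: v = 23600 m/s.
d^0.8 = 112^0.8 = 43.59
v^0.45 = 23600^0.45 = 92.86
g^-0.23 = 1.43^-0.23 = 0.9210
D = 0.99 × 43.59 × 92.86 × 0.9210 = 3691 m
   = 3.691 km

D ≈ 3.69 km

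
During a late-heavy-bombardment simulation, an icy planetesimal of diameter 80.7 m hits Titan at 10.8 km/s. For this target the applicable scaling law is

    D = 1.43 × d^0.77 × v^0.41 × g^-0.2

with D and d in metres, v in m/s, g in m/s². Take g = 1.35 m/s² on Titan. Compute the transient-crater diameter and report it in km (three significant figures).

D ≈ 1.78 km

In SI units: v = 10800 m/s.
d^0.77 = 80.7^0.77 = 29.40
v^0.41 = 10800^0.41 = 45.05
g^-0.2 = 1.35^-0.2 = 0.9417
D = 1.43 × 29.40 × 45.05 × 0.9417 = 1784 m
   = 1.784 km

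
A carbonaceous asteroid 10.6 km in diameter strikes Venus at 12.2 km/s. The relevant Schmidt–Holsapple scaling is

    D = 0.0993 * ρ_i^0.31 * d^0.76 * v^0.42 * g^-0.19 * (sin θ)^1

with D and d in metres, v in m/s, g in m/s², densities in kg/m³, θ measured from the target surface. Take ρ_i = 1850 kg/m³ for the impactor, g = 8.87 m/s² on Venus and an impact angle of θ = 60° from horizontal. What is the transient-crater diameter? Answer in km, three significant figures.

D ≈ 34.9 km

In SI units: d = 10600 m, v = 12200 m/s.
ρ_i^0.31 = 1850^0.31 = 10.30
d^0.76 = 10600^0.76 = 1146
v^0.42 = 12200^0.42 = 52.03
g^-0.19 = 8.87^-0.19 = 0.6605
(sin 60°)^1 = 0.8660^1 = 0.8660
D = 0.0993 × 10.30 × 1146 × 52.03 × 0.6605 × 0.8660 = 34883 m
   = 34.88 km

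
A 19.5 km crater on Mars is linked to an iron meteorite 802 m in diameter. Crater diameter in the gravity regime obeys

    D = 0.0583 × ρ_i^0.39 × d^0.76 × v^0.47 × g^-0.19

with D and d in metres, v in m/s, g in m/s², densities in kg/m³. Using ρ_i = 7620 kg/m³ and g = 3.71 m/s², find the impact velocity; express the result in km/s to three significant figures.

Rearranging for v: v = [D / (0.0583 · 7620^0.39 · 802^0.76 · 3.71^-0.19)]^(1/0.47).
D = 19500 m.
7620^0.39 = 32.66
802^0.76 = 161.1
3.71^-0.19 = 0.7795
Denominator = 0.0583 × 32.66 × 161.1 × 0.7795 = 239.1
D / 239.1 = 19500 / 239.1 = 81.56
v = 81.56^(1/0.47) = 81.56^2.1277 = 11669 m/s

v ≈ 11.7 km/s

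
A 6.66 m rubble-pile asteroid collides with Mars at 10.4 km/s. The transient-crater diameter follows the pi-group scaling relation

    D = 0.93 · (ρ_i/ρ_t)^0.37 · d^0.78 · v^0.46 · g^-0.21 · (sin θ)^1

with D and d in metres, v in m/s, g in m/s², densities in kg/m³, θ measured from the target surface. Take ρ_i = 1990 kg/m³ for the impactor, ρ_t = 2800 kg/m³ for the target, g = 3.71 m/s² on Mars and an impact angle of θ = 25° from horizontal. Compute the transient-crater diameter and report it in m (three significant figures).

D ≈ 81.3 m

In SI units: v = 10400 m/s.
(ρ_i/ρ_t)^0.37 = (1990/2800)^0.37 = 0.8813
d^0.78 = 6.66^0.78 = 4.388
v^0.46 = 10400^0.46 = 70.44
g^-0.21 = 3.71^-0.21 = 0.7593
(sin 25°)^1 = 0.4226^1 = 0.4226
D = 0.93 × 0.8813 × 4.388 × 70.44 × 0.7593 × 0.4226 = 81.29 m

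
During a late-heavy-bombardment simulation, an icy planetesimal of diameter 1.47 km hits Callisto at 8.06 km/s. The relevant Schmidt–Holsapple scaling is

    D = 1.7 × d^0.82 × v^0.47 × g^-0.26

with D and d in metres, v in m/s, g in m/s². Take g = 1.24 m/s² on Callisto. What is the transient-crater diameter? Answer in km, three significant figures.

In SI units: d = 1470 m, v = 8060 m/s.
d^0.82 = 1470^0.82 = 395.5
v^0.47 = 8060^0.47 = 68.55
g^-0.26 = 1.24^-0.26 = 0.9456
D = 1.7 × 395.5 × 68.55 × 0.9456 = 43582 m
   = 43.58 km

D ≈ 43.6 km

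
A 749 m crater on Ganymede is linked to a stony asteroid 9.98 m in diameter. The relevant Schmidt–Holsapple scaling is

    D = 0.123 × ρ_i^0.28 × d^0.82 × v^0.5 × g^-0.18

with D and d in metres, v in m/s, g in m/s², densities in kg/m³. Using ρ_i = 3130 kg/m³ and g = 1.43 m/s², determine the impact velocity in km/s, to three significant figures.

Rearranging for v: v = [D / (0.123 · 3130^0.28 · 9.98^0.82 · 1.43^-0.18)]^(1/0.5).
3130^0.28 = 9.523
9.98^0.82 = 6.596
1.43^-0.18 = 0.9376
Denominator = 0.123 × 9.523 × 6.596 × 0.9376 = 7.244
D / 7.244 = 749 / 7.244 = 103.4
v = 103.4^(1/0.5) = 103.4^2 = 10692 m/s

v ≈ 10.7 km/s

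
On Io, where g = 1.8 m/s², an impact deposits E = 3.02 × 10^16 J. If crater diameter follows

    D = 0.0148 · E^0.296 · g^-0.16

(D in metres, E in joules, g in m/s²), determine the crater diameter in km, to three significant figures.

D ≈ 1.02 km

E^0.296 = (3.02 × 10^16)^0.296 = 7.552 × 10^4
g^-0.16 = 1.8^-0.16 = 0.9102
D = 0.0148 × 7.552 × 10^4 × 0.9102 = 1017 m
   = 1.017 km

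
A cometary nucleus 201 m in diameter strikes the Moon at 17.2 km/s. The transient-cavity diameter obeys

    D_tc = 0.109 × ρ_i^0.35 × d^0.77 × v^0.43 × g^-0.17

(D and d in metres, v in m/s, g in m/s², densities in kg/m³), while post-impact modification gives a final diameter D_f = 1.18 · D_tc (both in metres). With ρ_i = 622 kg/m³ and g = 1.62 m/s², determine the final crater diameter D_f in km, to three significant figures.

D_f ≈ 4.43 km

v = 17200 m/s.
ρ_i^0.35 = 622^0.35 = 9.502
d^0.77 = 201^0.77 = 59.36
v^0.43 = 17200^0.43 = 66.26
g^-0.17 = 1.62^-0.17 = 0.9213
D_tc = 0.109 × 9.502 × 59.36 × 66.26 × 0.9213 = 3753 m
D_f = 1.18 × 3753 = 4429 m
     = 4.429 km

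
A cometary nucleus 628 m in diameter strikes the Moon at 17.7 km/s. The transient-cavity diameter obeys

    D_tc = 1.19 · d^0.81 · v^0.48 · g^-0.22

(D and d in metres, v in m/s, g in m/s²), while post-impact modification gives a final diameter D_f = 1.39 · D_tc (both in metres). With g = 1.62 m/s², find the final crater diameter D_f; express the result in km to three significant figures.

v = 17700 m/s.
d^0.81 = 628^0.81 = 184.6
v^0.48 = 17700^0.48 = 109.4
g^-0.22 = 1.62^-0.22 = 0.8993
D_tc = 1.19 × 184.6 × 109.4 × 0.8993 = 21610 m
D_f = 1.39 × 21610 = 30038 m
     = 30.04 km

D_f ≈ 30.0 km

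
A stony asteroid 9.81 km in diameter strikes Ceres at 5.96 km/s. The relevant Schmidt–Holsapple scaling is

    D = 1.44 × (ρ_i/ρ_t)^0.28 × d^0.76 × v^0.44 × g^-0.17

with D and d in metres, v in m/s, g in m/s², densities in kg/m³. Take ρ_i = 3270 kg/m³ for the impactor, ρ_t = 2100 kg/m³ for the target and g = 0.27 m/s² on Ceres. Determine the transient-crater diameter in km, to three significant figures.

In SI units: d = 9810 m, v = 5960 m/s.
(ρ_i/ρ_t)^0.28 = (3270/2100)^0.28 = 1.132
d^0.76 = 9810^0.76 = 1081
v^0.44 = 5960^0.44 = 45.83
g^-0.17 = 0.27^-0.17 = 1.249
D = 1.44 × 1.132 × 1081 × 45.83 × 1.249 = 1.009 × 10^5 m
   = 100.9 km

D ≈ 101 km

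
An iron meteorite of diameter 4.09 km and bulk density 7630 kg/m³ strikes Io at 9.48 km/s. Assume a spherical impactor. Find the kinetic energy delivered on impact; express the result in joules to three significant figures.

E ≈ 1.23 × 10^22 J

d = 4090 m; v = 9480 m/s.
Mass m = (π/6) ρ d³ = (π/6) × 7630 × (4090)³ = 2.733 × 10^14 kg
E = ½ m v² = 0.5 × 2.733 × 10^14 × (9480)² = 1.228 × 10^22 J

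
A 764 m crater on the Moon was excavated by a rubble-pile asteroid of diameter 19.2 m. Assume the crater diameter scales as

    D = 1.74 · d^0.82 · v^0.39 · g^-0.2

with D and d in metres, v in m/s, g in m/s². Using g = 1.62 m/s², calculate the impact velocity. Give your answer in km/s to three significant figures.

Rearranging for v: v = [D / (1.74 · 19.2^0.82 · 1.62^-0.2)]^(1/0.39).
19.2^0.82 = 11.28
1.62^-0.2 = 0.9080
Denominator = 1.74 × 11.28 × 0.9080 = 17.82
D / 17.82 = 764 / 17.82 = 42.87
v = 42.87^(1/0.39) = 42.87^2.5641 = 15311 m/s

v ≈ 15.3 km/s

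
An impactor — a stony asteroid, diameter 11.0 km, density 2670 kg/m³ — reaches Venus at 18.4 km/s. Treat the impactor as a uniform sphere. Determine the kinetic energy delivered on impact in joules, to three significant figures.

E ≈ 3.15 × 10^23 J

d = 11000 m; v = 18400 m/s.
Mass m = (π/6) ρ d³ = (π/6) × 2670 × (11000)³ = 1.861 × 10^15 kg
E = ½ m v² = 0.5 × 1.861 × 10^15 × (18400)² = 3.150 × 10^23 J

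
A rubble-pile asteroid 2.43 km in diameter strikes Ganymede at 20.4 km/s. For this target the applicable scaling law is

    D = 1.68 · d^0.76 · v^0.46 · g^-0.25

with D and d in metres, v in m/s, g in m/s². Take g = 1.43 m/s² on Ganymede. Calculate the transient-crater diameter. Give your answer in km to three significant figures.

D ≈ 55.2 km

In SI units: d = 2430 m, v = 20400 m/s.
d^0.76 = 2430^0.76 = 374.2
v^0.46 = 20400^0.46 = 96.04
g^-0.25 = 1.43^-0.25 = 0.9145
D = 1.68 × 374.2 × 96.04 × 0.9145 = 55214 m
   = 55.21 km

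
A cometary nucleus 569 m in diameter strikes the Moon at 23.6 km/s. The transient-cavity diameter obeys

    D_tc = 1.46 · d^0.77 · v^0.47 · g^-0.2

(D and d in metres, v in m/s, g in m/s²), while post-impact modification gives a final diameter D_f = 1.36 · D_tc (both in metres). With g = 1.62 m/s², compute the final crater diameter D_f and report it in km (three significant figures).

v = 23600 m/s.
d^0.77 = 569^0.77 = 132.3
v^0.47 = 23600^0.47 = 113.6
g^-0.2 = 1.62^-0.2 = 0.9080
D_tc = 1.46 × 132.3 × 113.6 × 0.9080 = 19920 m
D_f = 1.36 × 19920 = 27091 m
     = 27.09 km

D_f ≈ 27.1 km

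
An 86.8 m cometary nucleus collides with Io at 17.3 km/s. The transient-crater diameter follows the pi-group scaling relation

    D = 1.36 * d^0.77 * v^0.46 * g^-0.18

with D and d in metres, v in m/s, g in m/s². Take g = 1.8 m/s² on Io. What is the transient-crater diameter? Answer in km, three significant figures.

In SI units: v = 17300 m/s.
d^0.77 = 86.8^0.77 = 31.09
v^0.46 = 17300^0.46 = 89.02
g^-0.18 = 1.8^-0.18 = 0.8996
D = 1.36 × 31.09 × 89.02 × 0.8996 = 3386 m
   = 3.386 km

D ≈ 3.39 km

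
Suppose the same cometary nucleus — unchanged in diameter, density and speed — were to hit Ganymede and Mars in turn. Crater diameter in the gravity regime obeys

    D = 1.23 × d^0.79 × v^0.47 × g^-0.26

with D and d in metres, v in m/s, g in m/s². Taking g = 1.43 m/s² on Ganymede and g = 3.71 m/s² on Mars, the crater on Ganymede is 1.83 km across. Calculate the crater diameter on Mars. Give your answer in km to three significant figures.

D ≈ 1.43 km

All impactor-dependent factors cancel in the ratio, leaving D_Mars/D_Ganymede = (g_Mars/g_Ganymede)^-0.26.
(3.71/1.43)^-0.26 = 2.594^-0.26 = 0.7805
D_Mars = 0.7805 × 1.83 km = 1.43 km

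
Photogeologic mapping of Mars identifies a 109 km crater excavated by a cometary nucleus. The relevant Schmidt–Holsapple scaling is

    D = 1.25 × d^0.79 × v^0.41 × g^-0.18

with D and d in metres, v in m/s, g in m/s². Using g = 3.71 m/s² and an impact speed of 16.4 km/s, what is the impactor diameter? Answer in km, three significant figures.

Rearranging for d: d = [D / (1.25 · 16400^0.41 · 3.71^-0.18)]^(1/0.79).
D = 109000 m.
16400^0.41 = 53.47
3.71^-0.18 = 0.7898
Denominator = 1.25 × 53.47 × 0.7898 = 52.79
D / 52.79 = 109000 / 52.79 = 2065
d = 2065^(1/0.79) = 2065^1.2658 = 15705 m

d ≈ 15.7 km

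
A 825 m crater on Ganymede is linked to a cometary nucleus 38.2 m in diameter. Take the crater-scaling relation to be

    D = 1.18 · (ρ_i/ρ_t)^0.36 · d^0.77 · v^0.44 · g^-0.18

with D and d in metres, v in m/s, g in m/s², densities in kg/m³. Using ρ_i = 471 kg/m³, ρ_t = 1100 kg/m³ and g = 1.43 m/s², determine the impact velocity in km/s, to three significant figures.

Rearranging for v: v = [D / (1.18 · (471/1100)^0.36 · 38.2^0.77 · 1.43^-0.18)]^(1/0.44).
(471/1100)^0.36 = 0.7369
38.2^0.77 = 16.53
1.43^-0.18 = 0.9376
Denominator = 1.18 × 0.7369 × 16.53 × 0.9376 = 13.48
D / 13.48 = 825 / 13.48 = 61.20
v = 61.20^(1/0.44) = 61.20^2.2727 = 11501 m/s

v ≈ 11.5 km/s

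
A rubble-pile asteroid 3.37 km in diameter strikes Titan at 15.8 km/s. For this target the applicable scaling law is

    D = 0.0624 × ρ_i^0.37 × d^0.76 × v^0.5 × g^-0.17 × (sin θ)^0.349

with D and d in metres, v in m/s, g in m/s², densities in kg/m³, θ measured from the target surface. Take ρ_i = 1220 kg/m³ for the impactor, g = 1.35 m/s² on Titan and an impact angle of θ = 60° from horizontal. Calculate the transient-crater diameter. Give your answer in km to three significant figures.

In SI units: d = 3370 m, v = 15800 m/s.
ρ_i^0.37 = 1220^0.37 = 13.87
d^0.76 = 3370^0.76 = 479.7
v^0.5 = 15800^0.5 = 125.7
g^-0.17 = 1.35^-0.17 = 0.9503
(sin 60°)^0.349 = 0.8660^0.349 = 0.9510
D = 0.0624 × 13.87 × 479.7 × 125.7 × 0.9503 × 0.9510 = 47164 m
   = 47.16 km

D ≈ 47.2 km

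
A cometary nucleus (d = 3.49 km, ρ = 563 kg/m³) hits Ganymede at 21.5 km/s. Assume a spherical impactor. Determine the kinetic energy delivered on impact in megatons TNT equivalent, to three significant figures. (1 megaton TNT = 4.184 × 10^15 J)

d = 3490 m; v = 21500 m/s.
Mass m = (π/6) ρ d³ = (π/6) × 563 × (3490)³ = 1.253 × 10^13 kg
E = ½ m v² = 0.5 × 1.253 × 10^13 × (21500)² = 2.896 × 10^21 J
   = 2.896 × 10^21 / 4.184×10^15 = 6.922 × 10^5 Mt

E ≈ 6.92 × 10^5 Mt TNT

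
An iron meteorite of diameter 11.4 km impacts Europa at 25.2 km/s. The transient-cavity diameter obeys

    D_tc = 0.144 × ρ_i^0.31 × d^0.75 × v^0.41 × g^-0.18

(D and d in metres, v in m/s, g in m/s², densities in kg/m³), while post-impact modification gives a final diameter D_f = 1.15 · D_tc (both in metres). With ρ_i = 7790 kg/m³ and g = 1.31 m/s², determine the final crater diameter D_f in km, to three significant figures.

In SI: d = 11400 m, v = 25200 m/s.
ρ_i^0.31 = 7790^0.31 = 16.08
d^0.75 = 11400^0.75 = 1103
v^0.41 = 25200^0.41 = 63.76
g^-0.18 = 1.31^-0.18 = 0.9526
D_tc = 0.144 × 16.08 × 1103 × 63.76 × 0.9526 = 1.551 × 10^5 m
D_f = 1.15 × 1.551 × 10^5 = 1.784 × 10^5 m
     = 178.4 km

D_f ≈ 178 km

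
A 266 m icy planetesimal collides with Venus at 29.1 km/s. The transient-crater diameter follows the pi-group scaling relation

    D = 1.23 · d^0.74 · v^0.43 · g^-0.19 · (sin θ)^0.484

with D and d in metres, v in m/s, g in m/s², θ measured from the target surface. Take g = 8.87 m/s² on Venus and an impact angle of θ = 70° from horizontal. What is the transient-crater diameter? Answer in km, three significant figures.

D ≈ 4.08 km

In SI units: v = 29100 m/s.
d^0.74 = 266^0.74 = 62.29
v^0.43 = 29100^0.43 = 83.08
g^-0.19 = 8.87^-0.19 = 0.6605
(sin 70°)^0.484 = 0.9397^0.484 = 0.9703
D = 1.23 × 62.29 × 83.08 × 0.6605 × 0.9703 = 4079 m
   = 4.079 km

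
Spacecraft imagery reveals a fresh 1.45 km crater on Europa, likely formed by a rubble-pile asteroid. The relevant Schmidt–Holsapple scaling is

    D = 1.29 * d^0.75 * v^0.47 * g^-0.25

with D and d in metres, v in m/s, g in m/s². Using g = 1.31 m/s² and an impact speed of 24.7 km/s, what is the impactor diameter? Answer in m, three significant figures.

d ≈ 22.6 m

Rearranging for d: d = [D / (1.29 · 24700^0.47 · 1.31^-0.25)]^(1/0.75).
D = 1450 m.
24700^0.47 = 116.0
1.31^-0.25 = 0.9347
Denominator = 1.29 × 116.0 × 0.9347 = 139.9
D / 139.9 = 1450 / 139.9 = 10.36
d = 10.36^(1/0.75) = 10.36^1.3333 = 22.58 m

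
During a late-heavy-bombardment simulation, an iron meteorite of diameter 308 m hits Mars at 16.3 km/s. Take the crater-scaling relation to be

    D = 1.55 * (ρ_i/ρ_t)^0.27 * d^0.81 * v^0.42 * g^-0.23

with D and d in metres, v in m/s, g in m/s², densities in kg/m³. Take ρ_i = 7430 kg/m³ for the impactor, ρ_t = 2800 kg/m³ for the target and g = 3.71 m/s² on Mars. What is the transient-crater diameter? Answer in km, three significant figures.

In SI units: v = 16300 m/s.
(ρ_i/ρ_t)^0.27 = (7430/2800)^0.27 = 1.301
d^0.81 = 308^0.81 = 103.7
v^0.42 = 16300^0.42 = 58.77
g^-0.23 = 3.71^-0.23 = 0.7397
D = 1.55 × 1.301 × 103.7 × 58.77 × 0.7397 = 9091 m
   = 9.091 km

D ≈ 9.09 km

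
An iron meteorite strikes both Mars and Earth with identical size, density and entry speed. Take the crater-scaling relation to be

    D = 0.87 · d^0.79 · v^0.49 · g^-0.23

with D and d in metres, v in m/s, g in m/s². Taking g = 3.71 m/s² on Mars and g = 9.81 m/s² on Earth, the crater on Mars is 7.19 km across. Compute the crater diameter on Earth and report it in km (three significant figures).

D ≈ 5.75 km

All impactor-dependent factors cancel in the ratio, leaving D_Earth/D_Mars = (g_Earth/g_Mars)^-0.23.
(9.81/3.71)^-0.23 = 2.644^-0.23 = 0.7996
D_Earth = 0.7996 × 7.19 km = 5.75 km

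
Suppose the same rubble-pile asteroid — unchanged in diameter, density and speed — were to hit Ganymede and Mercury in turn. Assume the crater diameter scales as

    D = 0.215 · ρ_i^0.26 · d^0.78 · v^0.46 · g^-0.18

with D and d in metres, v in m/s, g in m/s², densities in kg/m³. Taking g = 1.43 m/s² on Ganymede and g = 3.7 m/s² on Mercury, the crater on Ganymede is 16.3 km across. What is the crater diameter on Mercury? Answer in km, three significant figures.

All impactor-dependent factors cancel in the ratio, leaving D_Mercury/D_Ganymede = (g_Mercury/g_Ganymede)^-0.18.
(3.7/1.43)^-0.18 = 2.587^-0.18 = 0.8427
D_Mercury = 0.8427 × 16.3 km = 13.7 km

D ≈ 13.7 km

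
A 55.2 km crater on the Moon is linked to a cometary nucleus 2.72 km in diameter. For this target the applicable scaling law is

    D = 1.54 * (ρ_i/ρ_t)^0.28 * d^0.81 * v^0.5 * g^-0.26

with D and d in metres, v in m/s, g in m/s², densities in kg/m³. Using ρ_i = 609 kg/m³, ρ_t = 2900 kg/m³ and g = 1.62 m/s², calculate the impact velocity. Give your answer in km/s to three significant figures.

Rearranging for v: v = [D / (1.54 · (609/2900)^0.28 · 2720^0.81 · 1.62^-0.26)]^(1/0.5).
D = 55200 m.
(609/2900)^0.28 = 0.6460
2720^0.81 = 605.3
1.62^-0.26 = 0.8821
Denominator = 1.54 × 0.6460 × 605.3 × 0.8821 = 531.2
D / 531.2 = 55200 / 531.2 = 103.9
v = 103.9^(1/0.5) = 103.9^2 = 10795 m/s

v ≈ 10.8 km/s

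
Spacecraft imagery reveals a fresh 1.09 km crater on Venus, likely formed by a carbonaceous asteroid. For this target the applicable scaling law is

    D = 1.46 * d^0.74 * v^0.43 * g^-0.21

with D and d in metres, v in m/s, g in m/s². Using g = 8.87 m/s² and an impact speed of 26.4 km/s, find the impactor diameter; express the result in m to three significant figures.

d ≈ 38.2 m

Rearranging for d: d = [D / (1.46 · 26400^0.43 · 8.87^-0.21)]^(1/0.74).
D = 1090 m.
26400^0.43 = 79.67
8.87^-0.21 = 0.6323
Denominator = 1.46 × 79.67 × 0.6323 = 73.55
D / 73.55 = 1090 / 73.55 = 14.82
d = 14.82^(1/0.74) = 14.82^1.3514 = 38.22 m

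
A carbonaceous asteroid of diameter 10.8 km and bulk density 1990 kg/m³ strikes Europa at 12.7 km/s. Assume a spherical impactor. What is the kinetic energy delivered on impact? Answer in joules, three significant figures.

d = 10800 m; v = 12700 m/s.
Mass m = (π/6) ρ d³ = (π/6) × 1990 × (10800)³ = 1.313 × 10^15 kg
E = ½ m v² = 0.5 × 1.313 × 10^15 × (12700)² = 1.059 × 10^23 J

E ≈ 1.06 × 10^23 J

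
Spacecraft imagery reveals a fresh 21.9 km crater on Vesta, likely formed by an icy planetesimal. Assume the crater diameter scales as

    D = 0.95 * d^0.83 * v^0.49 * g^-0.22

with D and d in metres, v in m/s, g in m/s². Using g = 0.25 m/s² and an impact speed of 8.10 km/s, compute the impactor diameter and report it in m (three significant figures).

d ≈ 616 m

Rearranging for d: d = [D / (0.95 · 8100^0.49 · 0.25^-0.22)]^(1/0.83).
D = 21900 m.
8100^0.49 = 82.25
0.25^-0.22 = 1.357
Denominator = 0.95 × 82.25 × 1.357 = 106.0
D / 106.0 = 21900 / 106.0 = 206.6
d = 206.6^(1/0.83) = 206.6^1.2048 = 615.6 m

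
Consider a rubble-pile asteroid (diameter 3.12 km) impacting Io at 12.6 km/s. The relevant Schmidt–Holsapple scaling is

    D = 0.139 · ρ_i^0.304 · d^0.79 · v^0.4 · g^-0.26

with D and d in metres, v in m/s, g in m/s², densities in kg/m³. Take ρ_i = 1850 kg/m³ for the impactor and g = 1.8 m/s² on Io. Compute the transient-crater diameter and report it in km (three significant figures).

In SI units: d = 3120 m, v = 12600 m/s.
ρ_i^0.304 = 1850^0.304 = 9.845
d^0.79 = 3120^0.79 = 575.9
v^0.4 = 12600^0.4 = 43.67
g^-0.26 = 1.8^-0.26 = 0.8583
D = 0.139 × 9.845 × 575.9 × 43.67 × 0.8583 = 29539 m
   = 29.54 km

D ≈ 29.5 km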